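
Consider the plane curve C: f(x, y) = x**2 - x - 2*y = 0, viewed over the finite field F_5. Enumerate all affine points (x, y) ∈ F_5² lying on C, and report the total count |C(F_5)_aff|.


Affine F_5-points: {(0, 0), (1, 0), (2, 1), (3, 3), (4, 1)}; count = 5.

For each of the 25 pairs (x, y) ∈ F_5², evaluate f(x, y) mod 5. Record the zeros.
  x = 0: [0↦0, 1↦3, 2↦1, 3↦4, 4↦2]  zeros at y ∈ {0}
  x = 1: [0↦0, 1↦3, 2↦1, 3↦4, 4↦2]  zeros at y ∈ {0}
  x = 2: [0↦2, 1↦0, 2↦3, 3↦1, 4↦4]  zeros at y ∈ {1}
  x = 3: [0↦1, 1↦4, 2↦2, 3↦0, 4↦3]  zeros at y ∈ {3}
  x = 4: [0↦2, 1↦0, 2↦3, 3↦1, 4↦4]  zeros at y ∈ {1}
Collecting zeros: affine points = {(0, 0), (1, 0), (2, 1), (3, 3), (4, 1)}.
Total count |C(F_5)_aff| = 5.


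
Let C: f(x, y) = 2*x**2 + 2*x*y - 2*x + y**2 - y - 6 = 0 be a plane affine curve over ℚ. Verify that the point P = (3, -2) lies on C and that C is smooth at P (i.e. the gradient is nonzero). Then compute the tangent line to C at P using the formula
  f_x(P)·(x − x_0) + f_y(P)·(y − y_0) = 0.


Tangent line at P: 6*x + y - 16 = 0.

Step 1: f(3, -2) = 0, so P lies on C.
Step 2: partial derivatives
  f_x(x, y) = 4*x + 2*y - 2, f_y(x, y) = 2*x + 2*y - 1.
  f_x(P) = 6, f_y(P) = 1 (gradient nonzero, so P is smooth).
Step 3: tangent line at P: 6·(x − 3) + 1·(y − -2) = 0.
Expanding: 6*x + y - 16 = 0.


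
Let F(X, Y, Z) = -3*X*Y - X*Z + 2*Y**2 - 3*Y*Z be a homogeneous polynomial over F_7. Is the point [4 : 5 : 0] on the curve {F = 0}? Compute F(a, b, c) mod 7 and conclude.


F(4,5,0) ≡ 4 (mod 7); P is NOT on the curve.

Evaluate F(4, 5, 0) term-by-term (mod 7).
  -3*X*Y ↦ -3·4·5·1 = -60
  -X*Z ↦ -1·4·1·0 = 0
  2*Y**2 ↦ 2·1·25·1 = 50
  -3*Y*Z ↦ -3·1·5·0 = 0
Sum: F(4, 5, 0) = (-60) + (0) + (50) + (0) = -10.
Reducing mod 7: -10 ≡ 4 (mod 7).
Since F(a, b, c) ≡ 4 ≠ 0 (mod 7), P does NOT lie on the curve.


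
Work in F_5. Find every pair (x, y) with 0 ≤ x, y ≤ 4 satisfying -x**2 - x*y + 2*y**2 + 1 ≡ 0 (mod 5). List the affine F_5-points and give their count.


Affine F_5-points: {(1, 0), (1, 3), (4, 0), (4, 2)}; count = 4.

For each of the 25 pairs (x, y) ∈ F_5², evaluate f(x, y) mod 5. Record the zeros.
  x = 0: [0↦1, 1↦3, 2↦4, 3↦4, 4↦3]  zeros at y ∈ ∅
  x = 1: [0↦0, 1↦1, 2↦1, 3↦0, 4↦3]  zeros at y ∈ {0, 3}
  x = 2: [0↦2, 1↦2, 2↦1, 3↦4, 4↦1]  zeros at y ∈ ∅
  x = 3: [0↦2, 1↦1, 2↦4, 3↦1, 4↦2]  zeros at y ∈ ∅
  x = 4: [0↦0, 1↦3, 2↦0, 3↦1, 4↦1]  zeros at y ∈ {0, 2}
Collecting zeros: affine points = {(1, 0), (1, 3), (4, 0), (4, 2)}.
Total count |C(F_5)_aff| = 4.


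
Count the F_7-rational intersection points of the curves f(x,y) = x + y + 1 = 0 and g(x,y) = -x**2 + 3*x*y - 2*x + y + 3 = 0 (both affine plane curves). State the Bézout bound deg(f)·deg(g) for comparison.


Common zeros: ∅; count = 0; Bézout bound = 2.

deg(f) = 1, deg(g) = 2, so Bézout bound = 2.
Scan x ∈ F_7. For each x, list the y ∈ F_7 with f(x, y) ≡ 0 and those with g(x, y) ≡ 0 (mod 7); the common zeros in that column are the intersection.
  x = 0: f ≡ 0 at y ∈ {6}; g ≡ 0 at y ∈ {4}; common: ∅.
  x = 1: f ≡ 0 at y ∈ {5}; g ≡ 0 at y ∈ {0}; common: ∅.
  x = 2: f ≡ 0 at y ∈ {4}; g ≡ 0 at y ∈ ∅; common: ∅.
  x = 3: f ≡ 0 at y ∈ {3}; g ≡ 0 at y ∈ {4}; common: ∅.
  x = 4: f ≡ 0 at y ∈ {2}; g ≡ 0 at y ∈ {0}; common: ∅.
  x = 5: f ≡ 0 at y ∈ {1}; g ≡ 0 at y ∈ {2}; common: ∅.
  x = 6: f ≡ 0 at y ∈ {0}; g ≡ 0 at y ∈ {2}; common: ∅.
Collecting: common zeros = ∅, so the count is 0.
Comparison with the Bézout bound: 0 ≤ 2 = deg(f)·deg(g), as expected for curves with no common component (the affine F_7-count falls short of the bound because intersections may lie at infinity, over extension fields, or carry multiplicity).


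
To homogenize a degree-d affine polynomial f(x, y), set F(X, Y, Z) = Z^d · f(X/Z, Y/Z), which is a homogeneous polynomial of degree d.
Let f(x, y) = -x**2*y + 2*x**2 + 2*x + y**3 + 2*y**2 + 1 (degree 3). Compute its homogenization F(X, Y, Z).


F(X, Y, Z) = -X**2*Y + 2*X**2*Z + 2*X*Z**2 + Y**3 + 2*Y**2*Z + Z**3

deg(f) = 3.
Substitute x = X/Z, y = Y/Z into f, then multiply by Z^3.
  monomial -1·x^2·y^1 ↦ -1·X^2·Y^1·Z^0.
  monomial 2·x^2·y^0 ↦ 2·X^2·Y^0·Z^1.
  monomial 2·x^1·y^0 ↦ 2·X^1·Y^0·Z^2.
  monomial 1·x^0·y^3 ↦ 1·X^0·Y^3·Z^0.
  monomial 2·x^0·y^2 ↦ 2·X^0·Y^2·Z^1.
  monomial 1·x^0·y^0 ↦ 1·X^0·Y^0·Z^3.
Collecting: F(X, Y, Z) = -X**2*Y + 2*X**2*Z + 2*X*Z**2 + Y**3 + 2*Y**2*Z + Z**3.


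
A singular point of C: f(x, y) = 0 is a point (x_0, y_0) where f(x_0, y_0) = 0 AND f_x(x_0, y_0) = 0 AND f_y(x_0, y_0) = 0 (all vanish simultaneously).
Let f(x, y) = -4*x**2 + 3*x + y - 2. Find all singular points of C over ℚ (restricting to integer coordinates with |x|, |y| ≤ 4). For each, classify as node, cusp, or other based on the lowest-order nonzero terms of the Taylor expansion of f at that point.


No singular points in the scanned grid; C is smooth there.

Compute partial derivatives:
  f_x = 3 - 8*x.
  f_y = 1.
f_y = 1 is a nonzero constant, so f_y never vanishes: no point (x, y) can satisfy f = f_x = f_y = 0. In particular no (x, y) ∈ {−4, ..., 4}² is singular; the curve is smooth.


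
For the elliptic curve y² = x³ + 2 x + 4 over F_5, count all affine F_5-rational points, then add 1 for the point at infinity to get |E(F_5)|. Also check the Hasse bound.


Affine points = {(0, 2), (0, 3), (2, 1), (2, 4), (4, 1), (4, 4)}; affine count = 6; |E(F_5)| = 7.

Discriminant check: Δ ∝ 4a³ + 27b² = 4·2³ + 27·4² = 4·8 + 27·16 ≡ 4 (mod 5). Nonzero ⇒ E is nonsingular.
For each x ∈ F_5, compute rhs = x³ + 2·x + 4 mod 5, then count y ∈ F_5 with y² ≡ rhs.
  x = 0: rhs = 4, matching y values: 2, 3 (2 points).
  x = 1: rhs = 2, matching y values: none (0 points).
  x = 2: rhs = 1, matching y values: 1, 4 (2 points).
  x = 3: rhs = 2, matching y values: none (0 points).
  x = 4: rhs = 1, matching y values: 1, 4 (2 points).
Total affine count: 6.
Full point count |E(F_5)| = 6 + 1 = 7.
Hasse bound: |7 − (5+1)| = |1| = 1 ≤ 2√5 ≈ 4.4721 ✓.


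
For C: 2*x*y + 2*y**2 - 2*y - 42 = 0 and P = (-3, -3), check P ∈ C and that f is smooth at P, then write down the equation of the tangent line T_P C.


Tangent line at P: -6*x - 20*y - 78 = 0.

Step 1: f(-3, -3) = 0, so P lies on C.
Step 2: partial derivatives
  f_x(x, y) = 2*y, f_y(x, y) = 2*x + 4*y - 2.
  f_x(P) = -6, f_y(P) = -20 (gradient nonzero, so P is smooth).
Step 3: tangent line at P: -6·(x − -3) + -20·(y − -3) = 0.
Expanding: -6*x - 20*y - 78 = 0.


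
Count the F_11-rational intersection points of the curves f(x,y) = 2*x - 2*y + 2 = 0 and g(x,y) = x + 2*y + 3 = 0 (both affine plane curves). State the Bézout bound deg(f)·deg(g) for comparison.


Common zeros: {(2, 3)}; count = 1; Bézout bound = 1.

deg(f) = 1, deg(g) = 1, so Bézout bound = 1.
Scan x ∈ F_11. For each x, list the y ∈ F_11 with f(x, y) ≡ 0 and those with g(x, y) ≡ 0 (mod 11); the common zeros in that column are the intersection.
  x = 0: f ≡ 0 at y ∈ {1}; g ≡ 0 at y ∈ {4}; common: ∅.
  x = 1: f ≡ 0 at y ∈ {2}; g ≡ 0 at y ∈ {9}; common: ∅.
  x = 2: f ≡ 0 at y ∈ {3}; g ≡ 0 at y ∈ {3}; common: {3}.
  x = 3: f ≡ 0 at y ∈ {4}; g ≡ 0 at y ∈ {8}; common: ∅.
  x = 4: f ≡ 0 at y ∈ {5}; g ≡ 0 at y ∈ {2}; common: ∅.
  x = 5: f ≡ 0 at y ∈ {6}; g ≡ 0 at y ∈ {7}; common: ∅.
  x = 6: f ≡ 0 at y ∈ {7}; g ≡ 0 at y ∈ {1}; common: ∅.
  x = 7: f ≡ 0 at y ∈ {8}; g ≡ 0 at y ∈ {6}; common: ∅.
  x = 8: f ≡ 0 at y ∈ {9}; g ≡ 0 at y ∈ {0}; common: ∅.
  x = 9: f ≡ 0 at y ∈ {10}; g ≡ 0 at y ∈ {5}; common: ∅.
  x = 10: f ≡ 0 at y ∈ {0}; g ≡ 0 at y ∈ {10}; common: ∅.
Collecting: common zeros = {(2, 3)}, so the count is 1.
Comparison with the Bézout bound: 1 ≤ 1 = deg(f)·deg(g), as expected for curves with no common component (the bound is attained).


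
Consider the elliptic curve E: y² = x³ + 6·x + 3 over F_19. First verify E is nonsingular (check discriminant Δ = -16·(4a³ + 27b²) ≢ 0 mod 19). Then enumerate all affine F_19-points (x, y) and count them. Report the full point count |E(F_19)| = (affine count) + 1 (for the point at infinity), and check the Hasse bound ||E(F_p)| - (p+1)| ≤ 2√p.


Affine points = {(2, 2), (2, 17), (5, 5), (5, 14), (9, 8), (9, 11), (12, 6), (12, 13), (13, 6), (13, 13), (14, 0)}; affine count = 11; |E(F_19)| = 12.

Discriminant check: Δ ∝ 4a³ + 27b² = 4·6³ + 27·3² = 4·216 + 27·9 ≡ 5 (mod 19). Nonzero ⇒ E is nonsingular.
For each x ∈ F_19, compute rhs = x³ + 6·x + 3 mod 19, then count y ∈ F_19 with y² ≡ rhs.
  x = 0: rhs = 3, matching y values: none (0 points).
  x = 1: rhs = 10, matching y values: none (0 points).
  x = 2: rhs = 4, matching y values: 2, 17 (2 points).
  x = 3: rhs = 10, matching y values: none (0 points).
  x = 4: rhs = 15, matching y values: none (0 points).
  x = 5: rhs = 6, matching y values: 5, 14 (2 points).
  x = 6: rhs = 8, matching y values: none (0 points).
  x = 7: rhs = 8, matching y values: none (0 points).
  x = 8: rhs = 12, matching y values: none (0 points).
  x = 9: rhs = 7, matching y values: 8, 11 (2 points).
  x = 10: rhs = 18, matching y values: none (0 points).
  x = 11: rhs = 13, matching y values: none (0 points).
  x = 12: rhs = 17, matching y values: 6, 13 (2 points).
  x = 13: rhs = 17, matching y values: 6, 13 (2 points).
  x = 14: rhs = 0, matching y values: 0 (1 points).
  x = 15: rhs = 10, matching y values: none (0 points).
  x = 16: rhs = 15, matching y values: none (0 points).
  x = 17: rhs = 2, matching y values: none (0 points).
  x = 18: rhs = 15, matching y values: none (0 points).
Total affine count: 11.
Full point count |E(F_19)| = 11 + 1 = 12.
Hasse bound: |12 − (19+1)| = |-8| = 8 ≤ 2√19 ≈ 8.7178 ✓.


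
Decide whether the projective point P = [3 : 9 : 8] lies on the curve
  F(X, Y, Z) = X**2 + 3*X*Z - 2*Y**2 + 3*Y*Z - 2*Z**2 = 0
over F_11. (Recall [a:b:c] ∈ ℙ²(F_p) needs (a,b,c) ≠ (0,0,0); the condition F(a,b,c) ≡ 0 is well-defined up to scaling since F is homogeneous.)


F(3,9,8) ≡ 7 (mod 11); P is NOT on the curve.

Evaluate F(3, 9, 8) term-by-term (mod 11).
  X**2 ↦ 1·9·1·1 = 9
  3*X*Z ↦ 3·3·1·8 = 72
  -2*Y**2 ↦ -2·1·81·1 = -162
  3*Y*Z ↦ 3·1·9·8 = 216
  -2*Z**2 ↦ -2·1·1·64 = -128
Sum: F(3, 9, 8) = (9) + (72) + (-162) + (216) + (-128) = 7.
Reducing mod 11: 7 ≡ 7 (mod 11).
Since F(a, b, c) ≡ 7 ≠ 0 (mod 11), P does NOT lie on the curve.


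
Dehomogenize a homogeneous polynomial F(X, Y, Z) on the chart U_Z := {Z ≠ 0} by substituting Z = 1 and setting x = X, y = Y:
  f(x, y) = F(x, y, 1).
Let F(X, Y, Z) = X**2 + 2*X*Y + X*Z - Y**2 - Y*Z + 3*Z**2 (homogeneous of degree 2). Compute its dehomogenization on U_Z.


f(x, y) = x**2 + 2*x*y + x - y**2 - y + 3

On U_Z we set Z = 1. Each monomial c·X^i·Y^j·Z^k in F becomes c·x^i·y^j·1^k = c·x^i·y^j.
Substituting Z = 1: F(X, Y, 1) = x**2 + 2*x*y + x - y**2 - y + 3.
Note: deg(f) ≤ deg(F) = 2; strict inequality happens when F is divisible by Z (lost terms).


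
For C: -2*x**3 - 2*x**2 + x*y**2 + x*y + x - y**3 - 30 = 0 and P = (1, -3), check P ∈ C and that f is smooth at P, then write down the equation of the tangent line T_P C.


Tangent line at P: -3*x - 32*y - 93 = 0.

Step 1: f(1, -3) = 0, so P lies on C.
Step 2: partial derivatives
  f_x(x, y) = -6*x**2 - 4*x + y**2 + y + 1, f_y(x, y) = 2*x*y + x - 3*y**2.
  f_x(P) = -3, f_y(P) = -32 (gradient nonzero, so P is smooth).
Step 3: tangent line at P: -3·(x − 1) + -32·(y − -3) = 0.
Expanding: -3*x - 32*y - 93 = 0.


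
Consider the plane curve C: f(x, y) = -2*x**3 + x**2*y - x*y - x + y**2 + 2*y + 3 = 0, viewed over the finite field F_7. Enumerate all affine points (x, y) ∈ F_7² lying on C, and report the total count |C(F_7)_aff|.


Affine F_7-points: {(1, 0), (1, 5), (3, 3), (5, 0), (5, 6)}; count = 5.

For each of the 49 pairs (x, y) ∈ F_7², evaluate f(x, y) mod 7. Record the zeros.
  x = 0: [0↦3, 1↦6, 2↦4, 3↦4, 4↦6, 5↦3, 6↦2]  zeros at y ∈ ∅
  x = 1: [0↦0, 1↦3, 2↦1, 3↦1, 4↦3, 5↦0, 6↦6]  zeros at y ∈ {0, 5}
  x = 2: [0↦6, 1↦4, 2↦4, 3↦6, 4↦3, 5↦2, 6↦3]  zeros at y ∈ ∅
  x = 3: [0↦2, 1↦4, 2↦1, 3↦0, 4↦1, 5↦4, 6↦2]  zeros at y ∈ {3}
  x = 4: [0↦4, 1↦5, 2↦1, 3↦6, 4↦6, 5↦1, 6↦5]  zeros at y ∈ ∅
  x = 5: [0↦0, 1↦2, 2↦6, 3↦5, 4↦6, 5↦2, 6↦0]  zeros at y ∈ {0, 6}
  x = 6: [0↦6, 1↦4, 2↦4, 3↦6, 4↦3, 5↦2, 6↦3]  zeros at y ∈ ∅
Collecting zeros: affine points = {(1, 0), (1, 5), (3, 3), (5, 0), (5, 6)}.
Total count |C(F_7)_aff| = 5.


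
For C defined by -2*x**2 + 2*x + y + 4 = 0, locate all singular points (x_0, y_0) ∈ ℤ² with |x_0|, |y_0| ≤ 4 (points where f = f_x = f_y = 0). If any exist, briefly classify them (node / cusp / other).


No singular points in the scanned grid; C is smooth there.

Compute partial derivatives:
  f_x = 2 - 4*x.
  f_y = 1.
f_y = 1 is a nonzero constant, so f_y never vanishes: no point (x, y) can satisfy f = f_x = f_y = 0. In particular no (x, y) ∈ {−4, ..., 4}² is singular; the curve is smooth.


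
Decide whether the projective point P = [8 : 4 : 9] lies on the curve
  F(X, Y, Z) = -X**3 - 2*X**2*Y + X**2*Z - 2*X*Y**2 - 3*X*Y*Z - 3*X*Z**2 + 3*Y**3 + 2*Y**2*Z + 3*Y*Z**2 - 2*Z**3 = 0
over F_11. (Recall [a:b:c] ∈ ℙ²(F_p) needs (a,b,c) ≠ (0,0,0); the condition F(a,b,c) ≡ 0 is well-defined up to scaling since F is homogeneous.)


F(8,4,9) ≡ 2 (mod 11); P is NOT on the curve.

Evaluate F(8, 4, 9) term-by-term (mod 11).
  -X**3 ↦ -1·512·1·1 = -512
  -2*X**2*Y ↦ -2·64·4·1 = -512
  X**2*Z ↦ 1·64·1·9 = 576
  -2*X*Y**2 ↦ -2·8·16·1 = -256
  -3*X*Y*Z ↦ -3·8·4·9 = -864
  -3*X*Z**2 ↦ -3·8·1·81 = -1944
  3*Y**3 ↦ 3·1·64·1 = 192
  2*Y**2*Z ↦ 2·1·16·9 = 288
  3*Y*Z**2 ↦ 3·1·4·81 = 972
  -2*Z**3 ↦ -2·1·1·729 = -1458
Sum: F(8, 4, 9) = (-512) + (-512) + (576) + (-256) + (-864) + (-1944) + (192) + (288) + (972) + (-1458) = -3518.
Reducing mod 11: -3518 ≡ 2 (mod 11).
Since F(a, b, c) ≡ 2 ≠ 0 (mod 11), P does NOT lie on the curve.


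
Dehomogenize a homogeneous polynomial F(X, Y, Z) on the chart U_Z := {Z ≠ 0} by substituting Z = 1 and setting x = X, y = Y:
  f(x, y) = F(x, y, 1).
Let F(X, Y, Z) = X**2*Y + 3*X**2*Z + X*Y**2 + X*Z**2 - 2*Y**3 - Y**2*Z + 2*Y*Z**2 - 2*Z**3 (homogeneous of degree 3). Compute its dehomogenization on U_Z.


f(x, y) = x**2*y + 3*x**2 + x*y**2 + x - 2*y**3 - y**2 + 2*y - 2

On U_Z we set Z = 1. Each monomial c·X^i·Y^j·Z^k in F becomes c·x^i·y^j·1^k = c·x^i·y^j.
Substituting Z = 1: F(X, Y, 1) = x**2*y + 3*x**2 + x*y**2 + x - 2*y**3 - y**2 + 2*y - 2.
Note: deg(f) ≤ deg(F) = 3; strict inequality happens when F is divisible by Z (lost terms).


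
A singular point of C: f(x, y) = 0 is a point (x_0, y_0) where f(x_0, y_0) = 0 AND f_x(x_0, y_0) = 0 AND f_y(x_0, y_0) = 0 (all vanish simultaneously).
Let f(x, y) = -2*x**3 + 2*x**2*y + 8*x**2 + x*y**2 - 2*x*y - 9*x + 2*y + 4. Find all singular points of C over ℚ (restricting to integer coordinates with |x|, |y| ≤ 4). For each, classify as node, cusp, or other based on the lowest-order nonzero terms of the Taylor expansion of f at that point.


Singular points: {(1, -1)}; classification: cusp.

Compute partial derivatives:
  f_x = -6*x**2 + 4*x*y + 16*x + y**2 - 2*y - 9.
  f_y = 2*x**2 + 2*x*y - 2*x + 2.
Scan x_0 ∈ {−4, ..., 4}. For each x_0, f_y(x_0, y) is a polynomial in y; find its integer roots y ∈ {−4, ..., 4}, then test f_x and f at those candidates.
  x = -4: f_y(-4, y) = 42 - 8*y; no integer root y with |y| ≤ 4.
  x = -3: f_y(-3, y) = 26 - 6*y; no integer root y with |y| ≤ 4.
  x = -2: f_y(-2, y) = 14 - 4*y; no integer root y with |y| ≤ 4.
  x = -1: f_y(-1, y) = 6 - 2*y; vanishes at y ∈ {3}. (-1, 3): f_x = -40 ≠ 0.
  x = 0: f_y(0, y) = 2; no integer root y with |y| ≤ 4.
  x = 1: f_y(1, y) = 2*y + 2; vanishes at y ∈ {-1}. (1, -1): f_x = 0, f = 0 — SINGULAR.
  x = 2: f_y(2, y) = 4*y + 6; no integer root y with |y| ≤ 4.
  x = 3: f_y(3, y) = 6*y + 14; no integer root y with |y| ≤ 4.
  x = 4: f_y(4, y) = 8*y + 26; no integer root y with |y| ≤ 4.
Only singular point on the grid: (1, -1).
Classify: substitute x = 1 + u, y = -1 + v and expand: f = -2*u**3 + 2*u**2*v + u*v**2 + v**2.
No constant or linear terms (consistent with a singular point). Quadratic part: v**2. Cubic part: -2*u**3 + 2*u**2*v + u*v**2.
The quadratic part v**2 is a perfect square, so there is a single (double) tangent line v = 0, i.e. y = -1. Restricting the cubic part to that line (v = 0) leaves -2*u**3 ≠ 0, so f is not divisible by v and the branch is v² ≈ 2*u**3 to lowest order — this is a cusp.
Classification: cusp.


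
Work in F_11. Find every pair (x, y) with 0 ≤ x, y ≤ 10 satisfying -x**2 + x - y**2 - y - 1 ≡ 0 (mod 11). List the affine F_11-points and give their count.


Affine F_11-points: {(2, 5), (4, 4), (4, 6), (5, 3), (5, 7), (6, 1), (6, 9), (7, 3), (7, 7), (8, 4), (8, 6), (10, 5)}; count = 12.

For each of the 121 pairs (x, y) ∈ F_11², evaluate f(x, y) mod 11. Record the zeros.
  x = 0: [0↦10, 1↦8, 2↦4, 3↦9, 4↦1, 5↦2, 6↦1, 7↦9, 8↦4, 9↦8, 10↦10]  zeros at y ∈ ∅
  x = 1: [0↦10, 1↦8, 2↦4, 3↦9, 4↦1, 5↦2, 6↦1, 7↦9, 8↦4, 9↦8, 10↦10]  zeros at y ∈ ∅
  x = 2: [0↦8, 1↦6, 2↦2, 3↦7, 4↦10, 5↦0, 6↦10, 7↦7, 8↦2, 9↦6, 10↦8]  zeros at y ∈ {5}
  x = 3: [0↦4, 1↦2, 2↦9, 3↦3, 4↦6, 5↦7, 6↦6, 7↦3, 8↦9, 9↦2, 10↦4]  zeros at y ∈ ∅
  x = 4: [0↦9, 1↦7, 2↦3, 3↦8, 4↦0, 5↦1, 6↦0, 7↦8, 8↦3, 9↦7, 10↦9]  zeros at y ∈ {4, 6}
  x = 5: [0↦1, 1↦10, 2↦6, 3↦0, 4↦3, 5↦4, 6↦3, 7↦0, 8↦6, 9↦10, 10↦1]  zeros at y ∈ {3, 7}
  x = 6: [0↦2, 1↦0, 2↦7, 3↦1, 4↦4, 5↦5, 6↦4, 7↦1, 8↦7, 9↦0, 10↦2]  zeros at y ∈ {1, 9}
  x = 7: [0↦1, 1↦10, 2↦6, 3↦0, 4↦3, 5↦4, 6↦3, 7↦0, 8↦6, 9↦10, 10↦1]  zeros at y ∈ {3, 7}
  x = 8: [0↦9, 1↦7, 2↦3, 3↦8, 4↦0, 5↦1, 6↦0, 7↦8, 8↦3, 9↦7, 10↦9]  zeros at y ∈ {4, 6}
  x = 9: [0↦4, 1↦2, 2↦9, 3↦3, 4↦6, 5↦7, 6↦6, 7↦3, 8↦9, 9↦2, 10↦4]  zeros at y ∈ ∅
  x = 10: [0↦8, 1↦6, 2↦2, 3↦7, 4↦10, 5↦0, 6↦10, 7↦7, 8↦2, 9↦6, 10↦8]  zeros at y ∈ {5}
Collecting zeros: affine points = {(2, 5), (4, 4), (4, 6), (5, 3), (5, 7), (6, 1), (6, 9), (7, 3), (7, 7), (8, 4), (8, 6), (10, 5)}.
Total count |C(F_11)_aff| = 12.


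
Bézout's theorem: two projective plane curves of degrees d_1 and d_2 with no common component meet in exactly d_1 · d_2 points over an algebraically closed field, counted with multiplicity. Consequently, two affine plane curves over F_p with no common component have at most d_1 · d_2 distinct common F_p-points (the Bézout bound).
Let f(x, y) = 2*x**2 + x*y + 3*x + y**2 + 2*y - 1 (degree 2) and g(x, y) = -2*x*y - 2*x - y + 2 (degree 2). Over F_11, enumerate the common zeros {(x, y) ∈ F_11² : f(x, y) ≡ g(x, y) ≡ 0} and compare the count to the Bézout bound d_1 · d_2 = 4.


Common zeros: ∅; count = 0; Bézout bound = 4.

deg(f) = 2, deg(g) = 2, so Bézout bound = 4.
Scan x ∈ F_11. For each x, list the y ∈ F_11 with f(x, y) ≡ 0 and those with g(x, y) ≡ 0 (mod 11); the common zeros in that column are the intersection.
  x = 0: f ≡ 0 at y ∈ ∅; g ≡ 0 at y ∈ {2}; common: ∅.
  x = 1: f ≡ 0 at y ∈ {3, 5}; g ≡ 0 at y ∈ {0}; common: ∅.
  x = 2: f ≡ 0 at y ∈ ∅; g ≡ 0 at y ∈ {4}; common: ∅.
  x = 3: f ≡ 0 at y ∈ {7, 10}; g ≡ 0 at y ∈ {1}; common: ∅.
  x = 4: f ≡ 0 at y ∈ ∅; g ≡ 0 at y ∈ {3}; common: ∅.
  x = 5: f ≡ 0 at y ∈ ∅; g ≡ 0 at y ∈ ∅; common: ∅.
  x = 6: f ≡ 0 at y ∈ {5, 9}; g ≡ 0 at y ∈ {6}; common: ∅.
  x = 7: f ≡ 0 at y ∈ {3, 10}; g ≡ 0 at y ∈ {8}; common: ∅.
  x = 8: f ≡ 0 at y ∈ ∅; g ≡ 0 at y ∈ {5}; common: ∅.
  x = 9: f ≡ 0 at y ∈ ∅; g ≡ 0 at y ∈ {9}; common: ∅.
  x = 10: f ≡ 0 at y ∈ {1, 9}; g ≡ 0 at y ∈ {7}; common: ∅.
Collecting: common zeros = ∅, so the count is 0.
Comparison with the Bézout bound: 0 ≤ 4 = deg(f)·deg(g), as expected for curves with no common component (the affine F_11-count falls short of the bound because intersections may lie at infinity, over extension fields, or carry multiplicity).


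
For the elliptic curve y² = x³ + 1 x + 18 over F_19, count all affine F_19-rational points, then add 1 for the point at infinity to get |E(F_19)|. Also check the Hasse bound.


Affine points = {(1, 1), (1, 18), (2, 3), (2, 16), (7, 8), (7, 11), (8, 5), (8, 14), (11, 7), (11, 12), (13, 9), (13, 10), (15, 8), (15, 11), (16, 8), (16, 11), (18, 4), (18, 15)}; affine count = 18; |E(F_19)| = 19.

Discriminant check: Δ ∝ 4a³ + 27b² = 4·1³ + 27·18² = 4·1 + 27·324 ≡ 12 (mod 19). Nonzero ⇒ E is nonsingular.
For each x ∈ F_19, compute rhs = x³ + 1·x + 18 mod 19, then count y ∈ F_19 with y² ≡ rhs.
  x = 0: rhs = 18, matching y values: none (0 points).
  x = 1: rhs = 1, matching y values: 1, 18 (2 points).
  x = 2: rhs = 9, matching y values: 3, 16 (2 points).
  x = 3: rhs = 10, matching y values: none (0 points).
  x = 4: rhs = 10, matching y values: none (0 points).
  x = 5: rhs = 15, matching y values: none (0 points).
  x = 6: rhs = 12, matching y values: none (0 points).
  x = 7: rhs = 7, matching y values: 8, 11 (2 points).
  x = 8: rhs = 6, matching y values: 5, 14 (2 points).
  x = 9: rhs = 15, matching y values: none (0 points).
  x = 10: rhs = 2, matching y values: none (0 points).
  x = 11: rhs = 11, matching y values: 7, 12 (2 points).
  x = 12: rhs = 10, matching y values: none (0 points).
  x = 13: rhs = 5, matching y values: 9, 10 (2 points).
  x = 14: rhs = 2, matching y values: none (0 points).
  x = 15: rhs = 7, matching y values: 8, 11 (2 points).
  x = 16: rhs = 7, matching y values: 8, 11 (2 points).
  x = 17: rhs = 8, matching y values: none (0 points).
  x = 18: rhs = 16, matching y values: 4, 15 (2 points).
Total affine count: 18.
Full point count |E(F_19)| = 18 + 1 = 19.
Hasse bound: |19 − (19+1)| = |-1| = 1 ≤ 2√19 ≈ 8.7178 ✓.


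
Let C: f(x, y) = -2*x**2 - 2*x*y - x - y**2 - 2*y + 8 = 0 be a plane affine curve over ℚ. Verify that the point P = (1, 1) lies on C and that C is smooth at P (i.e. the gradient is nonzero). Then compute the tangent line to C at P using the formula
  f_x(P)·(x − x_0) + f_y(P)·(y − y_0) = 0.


Tangent line at P: -7*x - 6*y + 13 = 0.

Step 1: f(1, 1) = 0, so P lies on C.
Step 2: partial derivatives
  f_x(x, y) = -4*x - 2*y - 1, f_y(x, y) = -2*x - 2*y - 2.
  f_x(P) = -7, f_y(P) = -6 (gradient nonzero, so P is smooth).
Step 3: tangent line at P: -7·(x − 1) + -6·(y − 1) = 0.
Expanding: -7*x - 6*y + 13 = 0.


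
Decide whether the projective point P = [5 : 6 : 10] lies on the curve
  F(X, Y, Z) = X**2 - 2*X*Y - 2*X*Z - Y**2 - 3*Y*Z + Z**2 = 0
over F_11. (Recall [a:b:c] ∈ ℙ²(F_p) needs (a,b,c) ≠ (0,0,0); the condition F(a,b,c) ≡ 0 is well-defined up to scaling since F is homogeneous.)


F(5,6,10) ≡ 2 (mod 11); P is NOT on the curve.

Evaluate F(5, 6, 10) term-by-term (mod 11).
  X**2 ↦ 1·25·1·1 = 25
  -2*X*Y ↦ -2·5·6·1 = -60
  -2*X*Z ↦ -2·5·1·10 = -100
  -Y**2 ↦ -1·1·36·1 = -36
  -3*Y*Z ↦ -3·1·6·10 = -180
  Z**2 ↦ 1·1·1·100 = 100
Sum: F(5, 6, 10) = (25) + (-60) + (-100) + (-36) + (-180) + (100) = -251.
Reducing mod 11: -251 ≡ 2 (mod 11).
Since F(a, b, c) ≡ 2 ≠ 0 (mod 11), P does NOT lie on the curve.


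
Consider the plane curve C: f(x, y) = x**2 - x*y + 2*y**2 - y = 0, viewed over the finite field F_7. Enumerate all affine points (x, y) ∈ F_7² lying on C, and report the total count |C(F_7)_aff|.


Affine F_7-points: {(0, 0), (0, 4), (3, 1), (4, 2), (4, 4), (5, 1), (5, 2)}; count = 7.

For each of the 49 pairs (x, y) ∈ F_7², evaluate f(x, y) mod 7. Record the zeros.
  x = 0: [0↦0, 1↦1, 2↦6, 3↦1, 4↦0, 5↦3, 6↦3]  zeros at y ∈ {0, 4}
  x = 1: [0↦1, 1↦1, 2↦5, 3↦6, 4↦4, 5↦6, 6↦5]  zeros at y ∈ ∅
  x = 2: [0↦4, 1↦3, 2↦6, 3↦6, 4↦3, 5↦4, 6↦2]  zeros at y ∈ ∅
  x = 3: [0↦2, 1↦0, 2↦2, 3↦1, 4↦4, 5↦4, 6↦1]  zeros at y ∈ {1}
  x = 4: [0↦2, 1↦6, 2↦0, 3↦5, 4↦0, 5↦6, 6↦2]  zeros at y ∈ {2, 4}
  x = 5: [0↦4, 1↦0, 2↦0, 3↦4, 4↦5, 5↦3, 6↦5]  zeros at y ∈ {1, 2}
  x = 6: [0↦1, 1↦3, 2↦2, 3↦5, 4↦5, 5↦2, 6↦3]  zeros at y ∈ ∅
Collecting zeros: affine points = {(0, 0), (0, 4), (3, 1), (4, 2), (4, 4), (5, 1), (5, 2)}.
Total count |C(F_7)_aff| = 7.


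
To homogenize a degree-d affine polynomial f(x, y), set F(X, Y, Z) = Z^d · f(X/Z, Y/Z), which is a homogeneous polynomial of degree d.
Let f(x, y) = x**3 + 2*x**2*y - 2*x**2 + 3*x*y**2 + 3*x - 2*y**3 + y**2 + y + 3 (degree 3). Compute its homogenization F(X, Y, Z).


F(X, Y, Z) = X**3 + 2*X**2*Y - 2*X**2*Z + 3*X*Y**2 + 3*X*Z**2 - 2*Y**3 + Y**2*Z + Y*Z**2 + 3*Z**3

deg(f) = 3.
Substitute x = X/Z, y = Y/Z into f, then multiply by Z^3.
  monomial 1·x^3·y^0 ↦ 1·X^3·Y^0·Z^0.
  monomial 2·x^2·y^1 ↦ 2·X^2·Y^1·Z^0.
  monomial -2·x^2·y^0 ↦ -2·X^2·Y^0·Z^1.
  monomial 3·x^1·y^2 ↦ 3·X^1·Y^2·Z^0.
  monomial 3·x^1·y^0 ↦ 3·X^1·Y^0·Z^2.
  monomial -2·x^0·y^3 ↦ -2·X^0·Y^3·Z^0.
  monomial 1·x^0·y^2 ↦ 1·X^0·Y^2·Z^1.
  monomial 1·x^0·y^1 ↦ 1·X^0·Y^1·Z^2.
  monomial 3·x^0·y^0 ↦ 3·X^0·Y^0·Z^3.
Collecting: F(X, Y, Z) = X**3 + 2*X**2*Y - 2*X**2*Z + 3*X*Y**2 + 3*X*Z**2 - 2*Y**3 + Y**2*Z + Y*Z**2 + 3*Z**3.


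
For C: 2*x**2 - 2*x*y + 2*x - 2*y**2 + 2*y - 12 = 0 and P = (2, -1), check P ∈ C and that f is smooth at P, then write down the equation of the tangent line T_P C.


Tangent line at P: 12*x + 2*y - 22 = 0.

Step 1: f(2, -1) = 0, so P lies on C.
Step 2: partial derivatives
  f_x(x, y) = 4*x - 2*y + 2, f_y(x, y) = -2*x - 4*y + 2.
  f_x(P) = 12, f_y(P) = 2 (gradient nonzero, so P is smooth).
Step 3: tangent line at P: 12·(x − 2) + 2·(y − -1) = 0.
Expanding: 12*x + 2*y - 22 = 0.


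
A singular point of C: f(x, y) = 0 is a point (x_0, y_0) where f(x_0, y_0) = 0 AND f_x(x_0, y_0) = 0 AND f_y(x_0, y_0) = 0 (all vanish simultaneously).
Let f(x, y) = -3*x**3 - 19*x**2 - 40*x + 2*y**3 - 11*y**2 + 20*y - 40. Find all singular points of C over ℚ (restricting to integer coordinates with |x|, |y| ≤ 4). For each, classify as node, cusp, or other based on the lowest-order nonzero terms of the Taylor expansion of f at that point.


Singular points: {(-2, 2)}; classification: node.

Compute partial derivatives:
  f_x = -9*x**2 - 38*x - 40.
  f_y = 6*y**2 - 22*y + 20.
Scan x_0 ∈ {−4, ..., 4}. For each x_0, f_y(x_0, y) is a polynomial in y; find its integer roots y ∈ {−4, ..., 4}, then test f_x and f at those candidates.
  x = -4: f_y(-4, y) = 6*y**2 - 22*y + 20; vanishes at y ∈ {2}. (-4, 2): f_x = -32 ≠ 0.
  x = -3: f_y(-3, y) = 6*y**2 - 22*y + 20; vanishes at y ∈ {2}. (-3, 2): f_x = -7 ≠ 0.
  x = -2: f_y(-2, y) = 6*y**2 - 22*y + 20; vanishes at y ∈ {2}. (-2, 2): f_x = 0, f = 0 — SINGULAR.
  x = -1: f_y(-1, y) = 6*y**2 - 22*y + 20; vanishes at y ∈ {2}. (-1, 2): f_x = -11 ≠ 0.
  x = 0: f_y(0, y) = 6*y**2 - 22*y + 20; vanishes at y ∈ {2}. (0, 2): f_x = -40 ≠ 0.
  x = 1: f_y(1, y) = 6*y**2 - 22*y + 20; vanishes at y ∈ {2}. (1, 2): f_x = -87 ≠ 0.
  x = 2: f_y(2, y) = 6*y**2 - 22*y + 20; vanishes at y ∈ {2}. (2, 2): f_x = -152 ≠ 0.
  x = 3: f_y(3, y) = 6*y**2 - 22*y + 20; vanishes at y ∈ {2}. (3, 2): f_x = -235 ≠ 0.
  x = 4: f_y(4, y) = 6*y**2 - 22*y + 20; vanishes at y ∈ {2}. (4, 2): f_x = -336 ≠ 0.
Only singular point on the grid: (-2, 2).
Classify: substitute x = -2 + u, y = 2 + v and expand: f = -3*u**3 - u**2 + 2*v**3 + v**2.
No constant or linear terms (consistent with a singular point). Quadratic part: -u**2 + v**2. Cubic part: -3*u**3 + 2*v**3.
The quadratic part v**2 - u**2 = (v − u)(v + u) splits into two distinct linear factors, so there are two distinct tangent lines y − 2 = ±(x − -2) — this is a node (ordinary double point).
Classification: node.


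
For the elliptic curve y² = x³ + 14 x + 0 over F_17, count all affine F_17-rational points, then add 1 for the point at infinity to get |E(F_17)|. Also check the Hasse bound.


Affine points = {(0, 0), (1, 7), (1, 10), (2, 6), (2, 11), (3, 1), (3, 16), (4, 1), (4, 16), (5, 5), (5, 12), (7, 4), (7, 13), (10, 1), (10, 16), (12, 3), (12, 14), (13, 4), (13, 13), (14, 4), (14, 13), (15, 7), (15, 10), (16, 6), (16, 11)}; affine count = 25; |E(F_17)| = 26.

Discriminant check: Δ ∝ 4a³ + 27b² = 4·14³ + 27·0² = 4·2744 + 27·0 ≡ 11 (mod 17). Nonzero ⇒ E is nonsingular.
For each x ∈ F_17, compute rhs = x³ + 14·x + 0 mod 17, then count y ∈ F_17 with y² ≡ rhs.
  x = 0: rhs = 0, matching y values: 0 (1 points).
  x = 1: rhs = 15, matching y values: 7, 10 (2 points).
  x = 2: rhs = 2, matching y values: 6, 11 (2 points).
  x = 3: rhs = 1, matching y values: 1, 16 (2 points).
  x = 4: rhs = 1, matching y values: 1, 16 (2 points).
  x = 5: rhs = 8, matching y values: 5, 12 (2 points).
  x = 6: rhs = 11, matching y values: none (0 points).
  x = 7: rhs = 16, matching y values: 4, 13 (2 points).
  x = 8: rhs = 12, matching y values: none (0 points).
  x = 9: rhs = 5, matching y values: none (0 points).
  x = 10: rhs = 1, matching y values: 1, 16 (2 points).
  x = 11: rhs = 6, matching y values: none (0 points).
  x = 12: rhs = 9, matching y values: 3, 14 (2 points).
  x = 13: rhs = 16, matching y values: 4, 13 (2 points).
  x = 14: rhs = 16, matching y values: 4, 13 (2 points).
  x = 15: rhs = 15, matching y values: 7, 10 (2 points).
  x = 16: rhs = 2, matching y values: 6, 11 (2 points).
Total affine count: 25.
Full point count |E(F_17)| = 25 + 1 = 26.
Hasse bound: |26 − (17+1)| = |8| = 8 ≤ 2√17 ≈ 8.2462 ✓.


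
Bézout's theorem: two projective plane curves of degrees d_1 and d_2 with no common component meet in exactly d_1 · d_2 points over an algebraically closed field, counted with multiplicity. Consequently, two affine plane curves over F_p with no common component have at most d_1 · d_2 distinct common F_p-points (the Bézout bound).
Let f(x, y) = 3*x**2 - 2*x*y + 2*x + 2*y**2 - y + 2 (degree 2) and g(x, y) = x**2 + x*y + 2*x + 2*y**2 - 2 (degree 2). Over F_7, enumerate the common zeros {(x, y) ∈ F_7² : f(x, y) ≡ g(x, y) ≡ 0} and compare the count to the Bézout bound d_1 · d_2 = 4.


Common zeros: {(1, 5)}; count = 1; Bézout bound = 4.

deg(f) = 2, deg(g) = 2, so Bézout bound = 4.
Scan x ∈ F_7. For each x, list the y ∈ F_7 with f(x, y) ≡ 0 and those with g(x, y) ≡ 0 (mod 7); the common zeros in that column are the intersection.
  x = 0: f ≡ 0 at y ∈ ∅; g ≡ 0 at y ∈ {1, 6}; common: ∅.
  x = 1: f ≡ 0 at y ∈ {0, 5}; g ≡ 0 at y ∈ {5}; common: {5}.
  x = 2: f ≡ 0 at y ∈ {3}; g ≡ 0 at y ∈ ∅; common: ∅.
  x = 3: f ≡ 0 at y ∈ {0}; g ≡ 0 at y ∈ ∅; common: ∅.
  x = 4: f ≡ 0 at y ∈ {3, 5}; g ≡ 0 at y ∈ {1, 4}; common: ∅.
  x = 5: f ≡ 0 at y ∈ ∅; g ≡ 0 at y ∈ ∅; common: ∅.
  x = 6: f ≡ 0 at y ∈ ∅; g ≡ 0 at y ∈ {5, 6}; common: ∅.
Collecting: common zeros = {(1, 5)}, so the count is 1.
Comparison with the Bézout bound: 1 ≤ 4 = deg(f)·deg(g), as expected for curves with no common component (the affine F_7-count falls short of the bound because intersections may lie at infinity, over extension fields, or carry multiplicity).


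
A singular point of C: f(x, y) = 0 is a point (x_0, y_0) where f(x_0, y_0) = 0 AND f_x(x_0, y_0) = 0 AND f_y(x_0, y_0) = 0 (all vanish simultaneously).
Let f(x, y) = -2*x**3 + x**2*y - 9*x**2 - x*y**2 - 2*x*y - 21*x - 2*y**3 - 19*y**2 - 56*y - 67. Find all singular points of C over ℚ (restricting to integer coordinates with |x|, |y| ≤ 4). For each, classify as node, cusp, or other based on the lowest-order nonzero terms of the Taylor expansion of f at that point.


Singular points: {(-2, -3)}; classification: cusp.

Compute partial derivatives:
  f_x = -6*x**2 + 2*x*y - 18*x - y**2 - 2*y - 21.
  f_y = x**2 - 2*x*y - 2*x - 6*y**2 - 38*y - 56.
Scan x_0 ∈ {−4, ..., 4}. For each x_0, f_y(x_0, y) is a polynomial in y; find its integer roots y ∈ {−4, ..., 4}, then test f_x and f at those candidates.
  x = -4: f_y(-4, y) = -6*y**2 - 30*y - 32; no integer root y with |y| ≤ 4.
  x = -3: f_y(-3, y) = -6*y**2 - 32*y - 41; no integer root y with |y| ≤ 4.
  x = -2: f_y(-2, y) = -6*y**2 - 34*y - 48; vanishes at y ∈ {-3}. (-2, -3): f_x = 0, f = 0 — SINGULAR.
  x = -1: f_y(-1, y) = -6*y**2 - 36*y - 53; no integer root y with |y| ≤ 4.
  x = 0: f_y(0, y) = -6*y**2 - 38*y - 56; vanishes at y ∈ {-4}. (0, -4): f_x = -29 ≠ 0.
  x = 1: f_y(1, y) = -6*y**2 - 40*y - 57; no integer root y with |y| ≤ 4.
  x = 2: f_y(2, y) = -6*y**2 - 42*y - 56; no integer root y with |y| ≤ 4.
  x = 3: f_y(3, y) = -6*y**2 - 44*y - 53; no integer root y with |y| ≤ 4.
  x = 4: f_y(4, y) = -6*y**2 - 46*y - 48; no integer root y with |y| ≤ 4.
Only singular point on the grid: (-2, -3).
Classify: substitute x = -2 + u, y = -3 + v and expand: f = -2*u**3 + u**2*v - u*v**2 - 2*v**3 + v**2.
No constant or linear terms (consistent with a singular point). Quadratic part: v**2. Cubic part: -2*u**3 + u**2*v - u*v**2 - 2*v**3.
The quadratic part v**2 is a perfect square, so there is a single (double) tangent line v = 0, i.e. y = -3. Restricting the cubic part to that line (v = 0) leaves -2*u**3 ≠ 0, so f is not divisible by v and the branch is v² ≈ 2*u**3 to lowest order — this is a cusp.
Classification: cusp.


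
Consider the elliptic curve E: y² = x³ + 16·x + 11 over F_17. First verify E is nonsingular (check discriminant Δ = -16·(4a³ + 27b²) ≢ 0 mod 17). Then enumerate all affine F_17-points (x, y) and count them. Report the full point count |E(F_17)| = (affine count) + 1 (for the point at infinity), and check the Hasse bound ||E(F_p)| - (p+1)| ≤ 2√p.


Affine points = {(2, 0), (3, 1), (3, 16), (6, 0), (9, 0), (10, 7), (10, 10), (13, 6), (13, 11), (14, 2), (14, 15)}; affine count = 11; |E(F_17)| = 12.

Discriminant check: Δ ∝ 4a³ + 27b² = 4·16³ + 27·11² = 4·4096 + 27·121 ≡ 16 (mod 17). Nonzero ⇒ E is nonsingular.
For each x ∈ F_17, compute rhs = x³ + 16·x + 11 mod 17, then count y ∈ F_17 with y² ≡ rhs.
  x = 0: rhs = 11, matching y values: none (0 points).
  x = 1: rhs = 11, matching y values: none (0 points).
  x = 2: rhs = 0, matching y values: 0 (1 points).
  x = 3: rhs = 1, matching y values: 1, 16 (2 points).
  x = 4: rhs = 3, matching y values: none (0 points).
  x = 5: rhs = 12, matching y values: none (0 points).
  x = 6: rhs = 0, matching y values: 0 (1 points).
  x = 7: rhs = 7, matching y values: none (0 points).
  x = 8: rhs = 5, matching y values: none (0 points).
  x = 9: rhs = 0, matching y values: 0 (1 points).
  x = 10: rhs = 15, matching y values: 7, 10 (2 points).
  x = 11: rhs = 5, matching y values: none (0 points).
  x = 12: rhs = 10, matching y values: none (0 points).
  x = 13: rhs = 2, matching y values: 6, 11 (2 points).
  x = 14: rhs = 4, matching y values: 2, 15 (2 points).
  x = 15: rhs = 5, matching y values: none (0 points).
  x = 16: rhs = 11, matching y values: none (0 points).
Total affine count: 11.
Full point count |E(F_17)| = 11 + 1 = 12.
Hasse bound: |12 − (17+1)| = |-6| = 6 ≤ 2√17 ≈ 8.2462 ✓.


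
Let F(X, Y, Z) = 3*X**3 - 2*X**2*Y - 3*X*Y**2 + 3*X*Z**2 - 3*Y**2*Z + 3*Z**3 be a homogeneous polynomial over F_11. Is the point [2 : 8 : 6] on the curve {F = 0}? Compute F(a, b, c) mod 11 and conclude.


F(2,8,6) ≡ 3 (mod 11); P is NOT on the curve.

Evaluate F(2, 8, 6) term-by-term (mod 11).
  3*X**3 ↦ 3·8·1·1 = 24
  -2*X**2*Y ↦ -2·4·8·1 = -64
  -3*X*Y**2 ↦ -3·2·64·1 = -384
  3*X*Z**2 ↦ 3·2·1·36 = 216
  -3*Y**2*Z ↦ -3·1·64·6 = -1152
  3*Z**3 ↦ 3·1·1·216 = 648
Sum: F(2, 8, 6) = (24) + (-64) + (-384) + (216) + (-1152) + (648) = -712.
Reducing mod 11: -712 ≡ 3 (mod 11).
Since F(a, b, c) ≡ 3 ≠ 0 (mod 11), P does NOT lie on the curve.


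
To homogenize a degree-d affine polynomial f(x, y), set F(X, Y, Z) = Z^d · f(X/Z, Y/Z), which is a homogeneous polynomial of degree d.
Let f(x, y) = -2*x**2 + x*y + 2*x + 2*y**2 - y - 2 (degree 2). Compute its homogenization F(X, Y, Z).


F(X, Y, Z) = -2*X**2 + X*Y + 2*X*Z + 2*Y**2 - Y*Z - 2*Z**2

deg(f) = 2.
Substitute x = X/Z, y = Y/Z into f, then multiply by Z^2.
  monomial -2·x^2·y^0 ↦ -2·X^2·Y^0·Z^0.
  monomial 1·x^1·y^1 ↦ 1·X^1·Y^1·Z^0.
  monomial 2·x^1·y^0 ↦ 2·X^1·Y^0·Z^1.
  monomial 2·x^0·y^2 ↦ 2·X^0·Y^2·Z^0.
  monomial -1·x^0·y^1 ↦ -1·X^0·Y^1·Z^1.
  monomial -2·x^0·y^0 ↦ -2·X^0·Y^0·Z^2.
Collecting: F(X, Y, Z) = -2*X**2 + X*Y + 2*X*Z + 2*Y**2 - Y*Z - 2*Z**2.


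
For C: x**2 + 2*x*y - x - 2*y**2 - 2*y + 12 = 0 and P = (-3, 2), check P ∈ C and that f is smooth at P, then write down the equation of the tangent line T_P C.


Tangent line at P: -3*x - 16*y + 23 = 0.

Step 1: f(-3, 2) = 0, so P lies on C.
Step 2: partial derivatives
  f_x(x, y) = 2*x + 2*y - 1, f_y(x, y) = 2*x - 4*y - 2.
  f_x(P) = -3, f_y(P) = -16 (gradient nonzero, so P is smooth).
Step 3: tangent line at P: -3·(x − -3) + -16·(y − 2) = 0.
Expanding: -3*x - 16*y + 23 = 0.


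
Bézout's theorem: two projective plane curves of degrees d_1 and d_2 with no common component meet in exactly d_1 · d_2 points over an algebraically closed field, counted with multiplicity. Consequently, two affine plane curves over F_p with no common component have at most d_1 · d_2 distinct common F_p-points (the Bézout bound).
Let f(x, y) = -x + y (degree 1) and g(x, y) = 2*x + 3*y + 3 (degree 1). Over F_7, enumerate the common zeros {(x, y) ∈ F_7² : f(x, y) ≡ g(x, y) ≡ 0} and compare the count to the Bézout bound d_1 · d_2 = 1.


Common zeros: {(5, 5)}; count = 1; Bézout bound = 1.

deg(f) = 1, deg(g) = 1, so Bézout bound = 1.
Scan x ∈ F_7. For each x, list the y ∈ F_7 with f(x, y) ≡ 0 and those with g(x, y) ≡ 0 (mod 7); the common zeros in that column are the intersection.
  x = 0: f ≡ 0 at y ∈ {0}; g ≡ 0 at y ∈ {6}; common: ∅.
  x = 1: f ≡ 0 at y ∈ {1}; g ≡ 0 at y ∈ {3}; common: ∅.
  x = 2: f ≡ 0 at y ∈ {2}; g ≡ 0 at y ∈ {0}; common: ∅.
  x = 3: f ≡ 0 at y ∈ {3}; g ≡ 0 at y ∈ {4}; common: ∅.
  x = 4: f ≡ 0 at y ∈ {4}; g ≡ 0 at y ∈ {1}; common: ∅.
  x = 5: f ≡ 0 at y ∈ {5}; g ≡ 0 at y ∈ {5}; common: {5}.
  x = 6: f ≡ 0 at y ∈ {6}; g ≡ 0 at y ∈ {2}; common: ∅.
Collecting: common zeros = {(5, 5)}, so the count is 1.
Comparison with the Bézout bound: 1 ≤ 1 = deg(f)·deg(g), as expected for curves with no common component (the bound is attained).


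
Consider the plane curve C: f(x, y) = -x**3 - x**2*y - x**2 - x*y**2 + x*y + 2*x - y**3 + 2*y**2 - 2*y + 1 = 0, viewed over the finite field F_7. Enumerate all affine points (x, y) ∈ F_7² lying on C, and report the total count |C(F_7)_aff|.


Affine F_7-points: {(0, 1), (0, 3), (0, 5), (1, 2), (2, 0), (3, 6), (5, 2), (5, 3), (5, 6), (6, 6)}; count = 10.

For each of the 49 pairs (x, y) ∈ F_7², evaluate f(x, y) mod 7. Record the zeros.
  x = 0: [0↦1, 1↦0, 2↦4, 3↦0, 4↦3, 5↦0, 6↦6]  zeros at y ∈ {1, 3, 5}
  x = 1: [0↦1, 1↦6, 2↦0, 3↦5, 4↦1, 5↦3, 6↦5]  zeros at y ∈ {2}
  x = 2: [0↦0, 1↦2, 2↦5, 3↦3, 4↦4, 5↦2, 6↦5]  zeros at y ∈ {0}
  x = 3: [0↦6, 1↦3, 2↦6, 3↦2, 4↦6, 5↦5, 6↦0]  zeros at y ∈ {6}
  x = 4: [0↦6, 1↦3, 2↦4, 3↦3, 4↦1, 5↦6, 6↦5]  zeros at y ∈ ∅
  x = 5: [0↦1, 1↦3, 2↦0, 3↦0, 4↦4, 5↦6, 6↦0]  zeros at y ∈ {2, 3, 6}
  x = 6: [0↦6, 1↦4, 2↦2, 3↦1, 4↦2, 5↦6, 6↦0]  zeros at y ∈ {6}
Collecting zeros: affine points = {(0, 1), (0, 3), (0, 5), (1, 2), (2, 0), (3, 6), (5, 2), (5, 3), (5, 6), (6, 6)}.
Total count |C(F_7)_aff| = 10.


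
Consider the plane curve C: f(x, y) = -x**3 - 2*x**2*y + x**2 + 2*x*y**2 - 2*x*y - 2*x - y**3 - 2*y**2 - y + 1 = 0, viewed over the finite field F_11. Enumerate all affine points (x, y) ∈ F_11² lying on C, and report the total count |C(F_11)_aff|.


Affine F_11-points: {(0, 4), (2, 2), (2, 3), (2, 8), (4, 0), (4, 2), (4, 4), (8, 6), (9, 9)}; count = 9.

For each of the 121 pairs (x, y) ∈ F_11², evaluate f(x, y) mod 11. Record the zeros.
  x = 0: [0↦1, 1↦8, 2↦5, 3↦8, 4↦0, 5↦8, 6↦4, 7↦4, 8↦2, 9↦3, 10↦1]  zeros at y ∈ {4}
  x = 1: [0↦10, 1↦4, 2↦3, 3↦1, 4↦3, 5↦3, 6↦6, 7↦6, 8↦8, 9↦6, 10↦5]  zeros at y ∈ ∅
  x = 2: [0↦4, 1↦3, 2↦0, 3↦0, 4↦8, 5↦7, 6↦2, 7↦9, 8↦0, 9↦2, 10↦9]  zeros at y ∈ {2, 3, 8}
  x = 3: [0↦10, 1↦10, 2↦1, 3↦10, 4↦9, 5↦3, 6↦8, 7↦7, 8↦5, 9↦7, 10↦7]  zeros at y ∈ ∅
  x = 4: [0↦0, 1↦8, 2↦0, 3↦3, 4↦0, 5↦7, 6↦7, 7↦5, 8↦6, 9↦4, 10↦4]  zeros at y ∈ {0, 2, 4}
  x = 5: [0↦1, 1↦2, 2↦2, 3↦6, 4↦8, 5↦2, 6↦4, 7↦8, 8↦8, 9↦9, 10↦5]  zeros at y ∈ ∅
  x = 6: [0↦7, 1↦8, 2↦1, 3↦2, 4↦5, 5↦4, 6↦4, 7↦10, 8↦5, 9↦5, 10↦4]  zeros at y ∈ ∅
  x = 7: [0↦1, 1↦9, 2↦2, 3↦7, 4↦7, 5↦7, 6↦1, 7↦5, 8↦2, 9↦8, 10↦6]  zeros at y ∈ ∅
  x = 8: [0↦10, 1↦10, 2↦10, 3↦4, 4↦8, 5↦5, 6↦0, 7↦9, 8↦4, 9↦1, 10↦5]  zeros at y ∈ {6}
  x = 9: [0↦6, 1↦5, 2↦8, 3↦9, 4↦2, 5↦3, 6↦6, 7↦5, 8↦5, 9↦0, 10↦6]  zeros at y ∈ {9}
  x = 10: [0↦5, 1↦10, 2↦1, 3↦5, 4↦5, 5↦6, 6↦2, 7↦9, 8↦10, 9↦10, 10↦3]  zeros at y ∈ ∅
Collecting zeros: affine points = {(0, 4), (2, 2), (2, 3), (2, 8), (4, 0), (4, 2), (4, 4), (8, 6), (9, 9)}.
Total count |C(F_11)_aff| = 9.
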